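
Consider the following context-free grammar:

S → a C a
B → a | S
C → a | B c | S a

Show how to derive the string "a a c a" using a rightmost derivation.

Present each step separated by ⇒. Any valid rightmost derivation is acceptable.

S ⇒ a C a ⇒ a B c a ⇒ a a c a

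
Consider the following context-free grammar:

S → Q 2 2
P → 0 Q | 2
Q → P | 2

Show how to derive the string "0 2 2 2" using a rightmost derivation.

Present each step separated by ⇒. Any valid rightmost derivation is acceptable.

S ⇒ Q 2 2 ⇒ P 2 2 ⇒ 0 Q 2 2 ⇒ 0 2 2 2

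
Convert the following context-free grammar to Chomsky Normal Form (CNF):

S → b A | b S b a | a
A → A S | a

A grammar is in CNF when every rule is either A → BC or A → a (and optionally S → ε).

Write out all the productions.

TB → b; TA → a; S → a; A → a; S → TB A; S → TB X0; X0 → S X1; X1 → TB TA; A → A S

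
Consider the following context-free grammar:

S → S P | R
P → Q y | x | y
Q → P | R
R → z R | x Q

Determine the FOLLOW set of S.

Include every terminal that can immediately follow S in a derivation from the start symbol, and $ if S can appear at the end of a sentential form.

We compute FOLLOW(S) using the standard algorithm.
FOLLOW(S) starts with {$}.
FIRST(P) = {x, y, z}
FIRST(Q) = {x, y, z}
FIRST(R) = {x, z}
FIRST(S) = {x, z}
FOLLOW(P) = {$, x, y, z}
FOLLOW(Q) = {$, x, y, z}
FOLLOW(R) = {$, x, y, z}
FOLLOW(S) = {$, x, y, z}
Therefore, FOLLOW(S) = {$, x, y, z}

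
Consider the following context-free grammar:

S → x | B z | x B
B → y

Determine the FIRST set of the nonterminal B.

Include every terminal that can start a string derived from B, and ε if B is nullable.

We compute FIRST(B) using the standard algorithm.
FIRST(B) = {y}
FIRST(S) = {x, y}
Therefore, FIRST(B) = {y}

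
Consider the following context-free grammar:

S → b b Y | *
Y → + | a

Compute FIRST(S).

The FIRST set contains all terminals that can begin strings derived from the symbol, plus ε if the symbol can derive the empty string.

We compute FIRST(S) using the standard algorithm.
FIRST(S) = {*, b}
FIRST(Y) = {+, a}
Therefore, FIRST(S) = {*, b}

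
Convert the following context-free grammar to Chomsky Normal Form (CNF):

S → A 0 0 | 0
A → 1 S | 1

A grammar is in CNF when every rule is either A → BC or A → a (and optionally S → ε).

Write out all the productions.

T0 → 0; S → 0; T1 → 1; A → 1; S → A X0; X0 → T0 T0; A → T1 S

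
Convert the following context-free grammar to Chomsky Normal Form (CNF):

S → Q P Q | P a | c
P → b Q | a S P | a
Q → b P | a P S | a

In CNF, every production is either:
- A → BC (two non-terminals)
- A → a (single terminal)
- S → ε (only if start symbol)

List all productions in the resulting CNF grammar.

TA → a; S → c; TB → b; P → a; Q → a; S → Q X0; X0 → P Q; S → P TA; P → TB Q; P → TA X1; X1 → S P; Q → TB P; Q → TA X2; X2 → P S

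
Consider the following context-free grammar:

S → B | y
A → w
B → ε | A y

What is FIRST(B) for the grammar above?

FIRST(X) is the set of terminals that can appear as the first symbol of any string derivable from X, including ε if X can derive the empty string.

We compute FIRST(B) using the standard algorithm.
FIRST(A) = {w}
FIRST(B) = {w, ε}
FIRST(S) = {w, y, ε}
Therefore, FIRST(B) = {w, ε}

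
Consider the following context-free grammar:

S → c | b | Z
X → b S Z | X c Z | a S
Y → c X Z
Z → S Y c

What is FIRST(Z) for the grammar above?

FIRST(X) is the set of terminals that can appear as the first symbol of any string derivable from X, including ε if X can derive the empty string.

We compute FIRST(Z) using the standard algorithm.
FIRST(S) = {b, c}
FIRST(X) = {a, b}
FIRST(Y) = {c}
FIRST(Z) = {b, c}
Therefore, FIRST(Z) = {b, c}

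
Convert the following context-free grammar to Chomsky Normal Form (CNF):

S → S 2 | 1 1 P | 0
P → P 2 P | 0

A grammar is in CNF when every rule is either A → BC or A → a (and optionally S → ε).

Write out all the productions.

T2 → 2; T1 → 1; S → 0; P → 0; S → S T2; S → T1 X0; X0 → T1 P; P → P X1; X1 → T2 P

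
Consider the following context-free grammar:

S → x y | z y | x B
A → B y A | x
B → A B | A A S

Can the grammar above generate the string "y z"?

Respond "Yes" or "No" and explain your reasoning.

No - no valid derivation exists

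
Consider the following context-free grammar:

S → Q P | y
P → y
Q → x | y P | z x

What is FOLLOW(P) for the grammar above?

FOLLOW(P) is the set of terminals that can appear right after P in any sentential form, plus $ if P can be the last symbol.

We compute FOLLOW(P) using the standard algorithm.
FOLLOW(S) starts with {$}.
FIRST(P) = {y}
FIRST(Q) = {x, y, z}
FIRST(S) = {x, y, z}
FOLLOW(P) = {$, y}
FOLLOW(Q) = {y}
FOLLOW(S) = {$}
Therefore, FOLLOW(P) = {$, y}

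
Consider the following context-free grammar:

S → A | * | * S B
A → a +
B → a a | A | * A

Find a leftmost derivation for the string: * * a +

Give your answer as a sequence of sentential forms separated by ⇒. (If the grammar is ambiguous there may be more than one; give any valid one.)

S ⇒ * S B ⇒ * * B ⇒ * * A ⇒ * * a +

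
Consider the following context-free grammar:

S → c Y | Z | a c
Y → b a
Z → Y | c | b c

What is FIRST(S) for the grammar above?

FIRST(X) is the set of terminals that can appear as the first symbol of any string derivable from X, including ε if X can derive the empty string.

We compute FIRST(S) using the standard algorithm.
FIRST(S) = {a, b, c}
FIRST(Y) = {b}
FIRST(Z) = {b, c}
Therefore, FIRST(S) = {a, b, c}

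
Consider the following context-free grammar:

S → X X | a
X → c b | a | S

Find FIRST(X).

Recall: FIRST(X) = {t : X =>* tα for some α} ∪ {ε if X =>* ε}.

We compute FIRST(X) using the standard algorithm.
FIRST(S) = {a, c}
FIRST(X) = {a, c}
Therefore, FIRST(X) = {a, c}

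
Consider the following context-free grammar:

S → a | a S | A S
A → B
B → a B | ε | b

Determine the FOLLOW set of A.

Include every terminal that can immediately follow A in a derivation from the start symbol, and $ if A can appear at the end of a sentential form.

We compute FOLLOW(A) using the standard algorithm.
FOLLOW(S) starts with {$}.
FIRST(A) = {a, b, ε}
FIRST(B) = {a, b, ε}
FIRST(S) = {a, b}
FOLLOW(A) = {a, b}
FOLLOW(B) = {a, b}
FOLLOW(S) = {$}
Therefore, FOLLOW(A) = {a, b}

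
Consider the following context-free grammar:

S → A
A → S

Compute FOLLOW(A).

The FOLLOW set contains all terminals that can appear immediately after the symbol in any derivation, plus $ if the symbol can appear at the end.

We compute FOLLOW(A) using the standard algorithm.
FOLLOW(S) starts with {$}.
FIRST(A) = {}
FIRST(S) = {}
FOLLOW(A) = {$}
FOLLOW(S) = {$}
Therefore, FOLLOW(A) = {$}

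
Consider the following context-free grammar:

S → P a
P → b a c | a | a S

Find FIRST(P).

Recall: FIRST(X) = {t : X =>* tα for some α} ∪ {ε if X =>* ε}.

We compute FIRST(P) using the standard algorithm.
FIRST(P) = {a, b}
FIRST(S) = {a, b}
Therefore, FIRST(P) = {a, b}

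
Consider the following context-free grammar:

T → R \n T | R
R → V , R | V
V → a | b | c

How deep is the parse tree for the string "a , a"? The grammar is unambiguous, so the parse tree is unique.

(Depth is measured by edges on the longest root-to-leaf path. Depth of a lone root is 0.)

4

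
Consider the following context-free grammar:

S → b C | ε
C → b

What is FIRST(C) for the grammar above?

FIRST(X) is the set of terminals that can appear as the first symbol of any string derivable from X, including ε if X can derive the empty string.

We compute FIRST(C) using the standard algorithm.
FIRST(C) = {b}
FIRST(S) = {b, ε}
Therefore, FIRST(C) = {b}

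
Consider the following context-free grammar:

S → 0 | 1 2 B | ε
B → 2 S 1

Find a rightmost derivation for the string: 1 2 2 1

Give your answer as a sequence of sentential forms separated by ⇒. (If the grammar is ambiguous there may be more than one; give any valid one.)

S ⇒ 1 2 B ⇒ 1 2 2 S 1 ⇒ 1 2 2 1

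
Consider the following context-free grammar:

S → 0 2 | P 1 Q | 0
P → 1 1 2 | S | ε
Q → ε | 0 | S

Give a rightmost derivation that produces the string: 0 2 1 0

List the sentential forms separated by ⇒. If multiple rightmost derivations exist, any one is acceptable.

S ⇒ P 1 Q ⇒ P 1 0 ⇒ S 1 0 ⇒ 0 2 1 0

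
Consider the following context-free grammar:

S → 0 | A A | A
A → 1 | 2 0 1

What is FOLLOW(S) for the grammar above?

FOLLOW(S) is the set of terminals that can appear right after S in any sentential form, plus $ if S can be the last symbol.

We compute FOLLOW(S) using the standard algorithm.
FOLLOW(S) starts with {$}.
FIRST(A) = {1, 2}
FIRST(S) = {0, 1, 2}
FOLLOW(A) = {$, 1, 2}
FOLLOW(S) = {$}
Therefore, FOLLOW(S) = {$}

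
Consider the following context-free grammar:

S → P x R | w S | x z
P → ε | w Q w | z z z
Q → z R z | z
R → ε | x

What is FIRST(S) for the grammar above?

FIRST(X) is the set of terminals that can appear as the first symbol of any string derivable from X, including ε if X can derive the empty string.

We compute FIRST(S) using the standard algorithm.
FIRST(P) = {w, z, ε}
FIRST(Q) = {z}
FIRST(R) = {x, ε}
FIRST(S) = {w, x, z}
Therefore, FIRST(S) = {w, x, z}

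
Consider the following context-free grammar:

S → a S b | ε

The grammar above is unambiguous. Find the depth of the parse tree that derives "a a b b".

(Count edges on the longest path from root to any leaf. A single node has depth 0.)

3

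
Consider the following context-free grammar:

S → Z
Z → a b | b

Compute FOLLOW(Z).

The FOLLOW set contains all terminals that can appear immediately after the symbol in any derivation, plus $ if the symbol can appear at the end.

We compute FOLLOW(Z) using the standard algorithm.
FOLLOW(S) starts with {$}.
FIRST(S) = {a, b}
FIRST(Z) = {a, b}
FOLLOW(S) = {$}
FOLLOW(Z) = {$}
Therefore, FOLLOW(Z) = {$}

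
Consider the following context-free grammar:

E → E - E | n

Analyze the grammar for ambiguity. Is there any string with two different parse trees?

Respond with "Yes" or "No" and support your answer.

Yes - the string 'n - n - n - n - n' has two distinct parse trees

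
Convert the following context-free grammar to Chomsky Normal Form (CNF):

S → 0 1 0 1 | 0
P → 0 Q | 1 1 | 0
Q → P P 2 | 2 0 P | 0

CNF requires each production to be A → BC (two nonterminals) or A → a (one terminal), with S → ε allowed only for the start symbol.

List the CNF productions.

T0 → 0; T1 → 1; S → 0; P → 0; T2 → 2; Q → 0; S → T0 X0; X0 → T1 X1; X1 → T0 T1; P → T0 Q; P → T1 T1; Q → P X2; X2 → P T2; Q → T2 X3; X3 → T0 P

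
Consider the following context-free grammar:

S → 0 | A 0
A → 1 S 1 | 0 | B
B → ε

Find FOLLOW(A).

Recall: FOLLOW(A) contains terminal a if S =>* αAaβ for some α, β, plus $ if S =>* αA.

We compute FOLLOW(A) using the standard algorithm.
FOLLOW(S) starts with {$}.
FIRST(A) = {0, 1, ε}
FIRST(B) = {ε}
FIRST(S) = {0, 1}
FOLLOW(A) = {0}
FOLLOW(B) = {0}
FOLLOW(S) = {$, 1}
Therefore, FOLLOW(A) = {0}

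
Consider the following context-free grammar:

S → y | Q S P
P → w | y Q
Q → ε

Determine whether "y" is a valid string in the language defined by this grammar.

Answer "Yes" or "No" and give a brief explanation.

Yes - a valid derivation exists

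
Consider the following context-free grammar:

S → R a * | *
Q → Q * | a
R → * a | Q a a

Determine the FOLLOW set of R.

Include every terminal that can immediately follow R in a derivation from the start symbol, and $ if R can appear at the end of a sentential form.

We compute FOLLOW(R) using the standard algorithm.
FOLLOW(S) starts with {$}.
FIRST(Q) = {a}
FIRST(R) = {*, a}
FIRST(S) = {*, a}
FOLLOW(Q) = {*, a}
FOLLOW(R) = {a}
FOLLOW(S) = {$}
Therefore, FOLLOW(R) = {a}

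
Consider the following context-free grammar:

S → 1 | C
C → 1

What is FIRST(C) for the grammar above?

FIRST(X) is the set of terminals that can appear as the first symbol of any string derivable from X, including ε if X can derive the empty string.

We compute FIRST(C) using the standard algorithm.
FIRST(C) = {1}
FIRST(S) = {1}
Therefore, FIRST(C) = {1}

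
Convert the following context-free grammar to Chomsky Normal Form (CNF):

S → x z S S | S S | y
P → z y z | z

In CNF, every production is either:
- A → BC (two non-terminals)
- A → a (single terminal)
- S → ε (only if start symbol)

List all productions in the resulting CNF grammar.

TX → x; TZ → z; S → y; TY → y; P → z; S → TX X0; X0 → TZ X1; X1 → S S; S → S S; P → TZ X2; X2 → TY TZ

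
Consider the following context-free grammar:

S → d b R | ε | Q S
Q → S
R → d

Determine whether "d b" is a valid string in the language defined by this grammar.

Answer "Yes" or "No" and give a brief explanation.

No - no valid derivation exists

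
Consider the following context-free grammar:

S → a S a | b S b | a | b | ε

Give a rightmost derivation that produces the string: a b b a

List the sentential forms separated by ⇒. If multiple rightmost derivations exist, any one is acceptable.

S ⇒ a S a ⇒ a b S b a ⇒ a b b a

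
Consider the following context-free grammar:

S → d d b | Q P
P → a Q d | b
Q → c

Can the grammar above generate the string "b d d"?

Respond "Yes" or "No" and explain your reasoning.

No - no valid derivation exists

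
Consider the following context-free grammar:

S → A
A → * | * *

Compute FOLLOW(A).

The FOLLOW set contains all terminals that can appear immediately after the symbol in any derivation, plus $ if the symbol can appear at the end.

We compute FOLLOW(A) using the standard algorithm.
FOLLOW(S) starts with {$}.
FIRST(A) = {*}
FIRST(S) = {*}
FOLLOW(A) = {$}
FOLLOW(S) = {$}
Therefore, FOLLOW(A) = {$}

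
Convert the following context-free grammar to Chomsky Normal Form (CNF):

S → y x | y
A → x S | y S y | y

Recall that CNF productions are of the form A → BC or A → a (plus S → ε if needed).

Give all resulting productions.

TY → y; TX → x; S → y; A → y; S → TY TX; A → TX S; A → TY X0; X0 → S TY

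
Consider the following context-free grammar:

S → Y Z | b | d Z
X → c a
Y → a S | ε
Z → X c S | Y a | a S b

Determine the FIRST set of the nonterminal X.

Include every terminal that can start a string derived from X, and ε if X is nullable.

We compute FIRST(X) using the standard algorithm.
FIRST(S) = {a, b, c, d}
FIRST(X) = {c}
FIRST(Y) = {a, ε}
FIRST(Z) = {a, c}
Therefore, FIRST(X) = {c}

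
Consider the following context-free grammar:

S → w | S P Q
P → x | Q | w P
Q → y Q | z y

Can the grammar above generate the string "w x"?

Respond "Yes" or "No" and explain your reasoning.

No - no valid derivation exists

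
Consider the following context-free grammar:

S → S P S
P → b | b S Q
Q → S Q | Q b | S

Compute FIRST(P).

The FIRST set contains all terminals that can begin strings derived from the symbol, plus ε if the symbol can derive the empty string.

We compute FIRST(P) using the standard algorithm.
FIRST(P) = {b}
FIRST(Q) = {}
FIRST(S) = {}
Therefore, FIRST(P) = {b}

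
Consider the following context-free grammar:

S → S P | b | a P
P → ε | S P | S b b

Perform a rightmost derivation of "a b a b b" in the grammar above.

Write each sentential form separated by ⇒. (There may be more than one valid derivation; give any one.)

S ⇒ a P ⇒ a S P ⇒ a S S b b ⇒ a S a P b b ⇒ a S a b b ⇒ a b a b b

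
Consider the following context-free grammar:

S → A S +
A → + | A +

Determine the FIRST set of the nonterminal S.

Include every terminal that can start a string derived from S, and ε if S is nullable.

We compute FIRST(S) using the standard algorithm.
FIRST(A) = {+}
FIRST(S) = {+}
Therefore, FIRST(S) = {+}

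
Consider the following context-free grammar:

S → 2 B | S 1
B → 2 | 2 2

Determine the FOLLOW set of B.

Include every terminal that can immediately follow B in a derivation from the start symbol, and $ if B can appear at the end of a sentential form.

We compute FOLLOW(B) using the standard algorithm.
FOLLOW(S) starts with {$}.
FIRST(B) = {2}
FIRST(S) = {2}
FOLLOW(B) = {$, 1}
FOLLOW(S) = {$, 1}
Therefore, FOLLOW(B) = {$, 1}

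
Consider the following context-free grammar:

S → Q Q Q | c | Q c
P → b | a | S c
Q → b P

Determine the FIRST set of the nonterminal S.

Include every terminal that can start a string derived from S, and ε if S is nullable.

We compute FIRST(S) using the standard algorithm.
FIRST(P) = {a, b, c}
FIRST(Q) = {b}
FIRST(S) = {b, c}
Therefore, FIRST(S) = {b, c}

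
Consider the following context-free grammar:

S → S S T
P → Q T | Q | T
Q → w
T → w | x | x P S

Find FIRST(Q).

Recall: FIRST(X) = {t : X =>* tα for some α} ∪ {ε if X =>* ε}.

We compute FIRST(Q) using the standard algorithm.
FIRST(P) = {w, x}
FIRST(Q) = {w}
FIRST(S) = {}
FIRST(T) = {w, x}
Therefore, FIRST(Q) = {w}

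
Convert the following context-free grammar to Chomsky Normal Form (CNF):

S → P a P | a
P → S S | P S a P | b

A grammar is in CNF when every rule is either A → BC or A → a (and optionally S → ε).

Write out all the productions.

TA → a; S → a; P → b; S → P X0; X0 → TA P; P → S S; P → P X1; X1 → S X2; X2 → TA P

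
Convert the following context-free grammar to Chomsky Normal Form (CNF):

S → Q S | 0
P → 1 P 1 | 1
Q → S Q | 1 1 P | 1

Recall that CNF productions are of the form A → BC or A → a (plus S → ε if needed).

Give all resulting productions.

S → 0; T1 → 1; P → 1; Q → 1; S → Q S; P → T1 X0; X0 → P T1; Q → S Q; Q → T1 X1; X1 → T1 P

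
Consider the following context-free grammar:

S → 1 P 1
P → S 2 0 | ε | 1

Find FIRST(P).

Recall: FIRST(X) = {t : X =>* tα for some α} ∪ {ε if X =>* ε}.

We compute FIRST(P) using the standard algorithm.
FIRST(P) = {1, ε}
FIRST(S) = {1}
Therefore, FIRST(P) = {1, ε}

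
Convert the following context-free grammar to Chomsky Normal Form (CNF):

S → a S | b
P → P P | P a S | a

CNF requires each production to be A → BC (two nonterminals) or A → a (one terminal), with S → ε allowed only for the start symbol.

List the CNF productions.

TA → a; S → b; P → a; S → TA S; P → P P; P → P X0; X0 → TA S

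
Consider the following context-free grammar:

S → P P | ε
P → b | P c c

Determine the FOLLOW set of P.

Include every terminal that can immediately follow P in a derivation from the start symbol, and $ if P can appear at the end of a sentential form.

We compute FOLLOW(P) using the standard algorithm.
FOLLOW(S) starts with {$}.
FIRST(P) = {b}
FIRST(S) = {b, ε}
FOLLOW(P) = {$, b, c}
FOLLOW(S) = {$}
Therefore, FOLLOW(P) = {$, b, c}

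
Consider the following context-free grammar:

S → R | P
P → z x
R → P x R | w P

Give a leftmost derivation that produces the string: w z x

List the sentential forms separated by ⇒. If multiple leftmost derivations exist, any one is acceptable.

S ⇒ R ⇒ w P ⇒ w z x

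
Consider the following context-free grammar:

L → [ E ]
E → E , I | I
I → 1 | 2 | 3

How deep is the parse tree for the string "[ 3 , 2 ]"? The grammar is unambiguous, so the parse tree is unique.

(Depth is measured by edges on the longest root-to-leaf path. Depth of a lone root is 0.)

4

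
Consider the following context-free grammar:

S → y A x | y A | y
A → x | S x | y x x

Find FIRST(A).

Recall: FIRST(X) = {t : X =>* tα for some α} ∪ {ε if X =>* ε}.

We compute FIRST(A) using the standard algorithm.
FIRST(A) = {x, y}
FIRST(S) = {y}
Therefore, FIRST(A) = {x, y}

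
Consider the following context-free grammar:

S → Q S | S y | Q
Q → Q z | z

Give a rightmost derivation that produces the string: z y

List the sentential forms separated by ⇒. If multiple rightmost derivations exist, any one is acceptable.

S ⇒ S y ⇒ Q y ⇒ z y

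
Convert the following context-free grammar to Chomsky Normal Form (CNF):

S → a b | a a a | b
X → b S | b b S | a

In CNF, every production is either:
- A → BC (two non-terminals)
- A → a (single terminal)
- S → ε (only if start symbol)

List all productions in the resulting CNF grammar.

TA → a; TB → b; S → b; X → a; S → TA TB; S → TA X0; X0 → TA TA; X → TB S; X → TB X1; X1 → TB S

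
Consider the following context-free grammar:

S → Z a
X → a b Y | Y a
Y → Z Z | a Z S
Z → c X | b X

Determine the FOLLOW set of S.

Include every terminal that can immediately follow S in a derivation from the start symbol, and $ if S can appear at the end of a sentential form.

We compute FOLLOW(S) using the standard algorithm.
FOLLOW(S) starts with {$}.
FIRST(S) = {b, c}
FIRST(X) = {a, b, c}
FIRST(Y) = {a, b, c}
FIRST(Z) = {b, c}
FOLLOW(S) = {$, a, b, c}
FOLLOW(X) = {a, b, c}
FOLLOW(Y) = {a, b, c}
FOLLOW(Z) = {a, b, c}
Therefore, FOLLOW(S) = {$, a, b, c}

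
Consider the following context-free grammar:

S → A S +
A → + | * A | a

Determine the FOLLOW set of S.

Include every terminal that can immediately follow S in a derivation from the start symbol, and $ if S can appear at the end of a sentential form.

We compute FOLLOW(S) using the standard algorithm.
FOLLOW(S) starts with {$}.
FIRST(A) = {*, +, a}
FIRST(S) = {*, +, a}
FOLLOW(A) = {*, +, a}
FOLLOW(S) = {$, +}
Therefore, FOLLOW(S) = {$, +}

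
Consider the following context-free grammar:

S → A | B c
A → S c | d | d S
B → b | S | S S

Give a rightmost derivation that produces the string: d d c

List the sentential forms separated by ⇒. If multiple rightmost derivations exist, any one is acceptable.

S ⇒ A ⇒ S c ⇒ A c ⇒ d S c ⇒ d A c ⇒ d d c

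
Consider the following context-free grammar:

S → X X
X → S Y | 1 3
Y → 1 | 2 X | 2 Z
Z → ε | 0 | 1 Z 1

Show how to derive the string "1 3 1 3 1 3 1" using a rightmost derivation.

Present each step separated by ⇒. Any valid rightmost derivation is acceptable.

S ⇒ X X ⇒ X S Y ⇒ X S 1 ⇒ X X X 1 ⇒ X X 1 3 1 ⇒ X 1 3 1 3 1 ⇒ 1 3 1 3 1 3 1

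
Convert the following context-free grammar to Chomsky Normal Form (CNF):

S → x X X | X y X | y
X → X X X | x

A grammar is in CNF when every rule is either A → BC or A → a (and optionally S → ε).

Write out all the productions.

TX → x; TY → y; S → y; X → x; S → TX X0; X0 → X X; S → X X1; X1 → TY X; X → X X2; X2 → X X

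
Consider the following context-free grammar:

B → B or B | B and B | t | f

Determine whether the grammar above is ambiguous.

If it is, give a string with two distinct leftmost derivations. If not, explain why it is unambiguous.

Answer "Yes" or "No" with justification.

Yes - the string 't and t or t or t or t' has two distinct leftmost derivations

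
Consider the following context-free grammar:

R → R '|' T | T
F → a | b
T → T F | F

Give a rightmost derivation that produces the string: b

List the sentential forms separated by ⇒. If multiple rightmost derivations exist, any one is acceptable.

R ⇒ T ⇒ F ⇒ b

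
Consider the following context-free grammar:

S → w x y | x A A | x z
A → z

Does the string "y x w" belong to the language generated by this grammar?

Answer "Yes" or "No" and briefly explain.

No - no valid derivation exists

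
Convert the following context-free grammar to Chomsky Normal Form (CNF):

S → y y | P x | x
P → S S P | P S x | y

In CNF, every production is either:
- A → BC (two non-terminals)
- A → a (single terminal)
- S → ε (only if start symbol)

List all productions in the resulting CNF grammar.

TY → y; TX → x; S → x; P → y; S → TY TY; S → P TX; P → S X0; X0 → S P; P → P X1; X1 → S TX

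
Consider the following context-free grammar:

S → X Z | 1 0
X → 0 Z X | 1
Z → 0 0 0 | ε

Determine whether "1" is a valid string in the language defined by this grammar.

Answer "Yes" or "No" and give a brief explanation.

Yes - a valid derivation exists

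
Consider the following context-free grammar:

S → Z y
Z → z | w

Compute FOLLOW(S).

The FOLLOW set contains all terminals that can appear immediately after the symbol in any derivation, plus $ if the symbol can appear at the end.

We compute FOLLOW(S) using the standard algorithm.
FOLLOW(S) starts with {$}.
FIRST(S) = {w, z}
FIRST(Z) = {w, z}
FOLLOW(S) = {$}
FOLLOW(Z) = {y}
Therefore, FOLLOW(S) = {$}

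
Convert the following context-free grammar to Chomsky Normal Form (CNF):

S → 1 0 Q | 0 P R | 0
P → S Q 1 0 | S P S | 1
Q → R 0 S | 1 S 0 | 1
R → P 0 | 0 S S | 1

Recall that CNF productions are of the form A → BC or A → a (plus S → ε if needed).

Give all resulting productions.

T1 → 1; T0 → 0; S → 0; P → 1; Q → 1; R → 1; S → T1 X0; X0 → T0 Q; S → T0 X1; X1 → P R; P → S X2; X2 → Q X3; X3 → T1 T0; P → S X4; X4 → P S; Q → R X5; X5 → T0 S; Q → T1 X6; X6 → S T0; R → P T0; R → T0 X7; X7 → S S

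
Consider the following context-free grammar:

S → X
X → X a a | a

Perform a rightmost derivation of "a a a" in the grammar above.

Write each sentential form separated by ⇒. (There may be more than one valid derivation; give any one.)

S ⇒ X ⇒ X a a ⇒ a a a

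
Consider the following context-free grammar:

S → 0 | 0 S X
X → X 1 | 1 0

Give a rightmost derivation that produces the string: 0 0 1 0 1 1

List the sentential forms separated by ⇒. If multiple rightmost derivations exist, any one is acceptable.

S ⇒ 0 S X ⇒ 0 S X 1 ⇒ 0 S X 1 1 ⇒ 0 S 1 0 1 1 ⇒ 0 0 1 0 1 1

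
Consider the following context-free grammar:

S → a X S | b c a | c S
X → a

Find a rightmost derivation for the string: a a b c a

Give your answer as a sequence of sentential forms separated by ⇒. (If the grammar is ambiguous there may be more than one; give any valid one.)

S ⇒ a X S ⇒ a X b c a ⇒ a a b c a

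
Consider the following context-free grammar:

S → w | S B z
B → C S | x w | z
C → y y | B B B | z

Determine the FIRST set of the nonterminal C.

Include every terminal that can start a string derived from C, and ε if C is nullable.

We compute FIRST(C) using the standard algorithm.
FIRST(B) = {x, y, z}
FIRST(C) = {x, y, z}
FIRST(S) = {w}
Therefore, FIRST(C) = {x, y, z}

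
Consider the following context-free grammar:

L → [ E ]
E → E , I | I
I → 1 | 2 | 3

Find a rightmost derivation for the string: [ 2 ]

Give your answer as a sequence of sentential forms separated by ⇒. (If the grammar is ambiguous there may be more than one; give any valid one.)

L ⇒ [ E ] ⇒ [ I ] ⇒ [ 2 ]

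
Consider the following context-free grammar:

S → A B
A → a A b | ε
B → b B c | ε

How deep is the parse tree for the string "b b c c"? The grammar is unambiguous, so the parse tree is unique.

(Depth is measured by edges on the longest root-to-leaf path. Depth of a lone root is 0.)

4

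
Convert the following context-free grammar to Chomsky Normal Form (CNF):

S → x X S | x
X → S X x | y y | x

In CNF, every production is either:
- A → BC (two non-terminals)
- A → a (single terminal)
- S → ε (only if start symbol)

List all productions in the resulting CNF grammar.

TX → x; S → x; TY → y; X → x; S → TX X0; X0 → X S; X → S X1; X1 → X TX; X → TY TY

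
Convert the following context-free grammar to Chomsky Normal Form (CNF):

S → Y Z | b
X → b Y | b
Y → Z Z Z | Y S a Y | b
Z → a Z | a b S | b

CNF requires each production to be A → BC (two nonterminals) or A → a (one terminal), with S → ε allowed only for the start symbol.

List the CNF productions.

S → b; TB → b; X → b; TA → a; Y → b; Z → b; S → Y Z; X → TB Y; Y → Z X0; X0 → Z Z; Y → Y X1; X1 → S X2; X2 → TA Y; Z → TA Z; Z → TA X3; X3 → TB S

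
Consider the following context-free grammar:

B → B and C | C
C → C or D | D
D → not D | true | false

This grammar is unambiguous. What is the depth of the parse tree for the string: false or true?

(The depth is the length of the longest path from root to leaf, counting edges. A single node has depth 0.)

4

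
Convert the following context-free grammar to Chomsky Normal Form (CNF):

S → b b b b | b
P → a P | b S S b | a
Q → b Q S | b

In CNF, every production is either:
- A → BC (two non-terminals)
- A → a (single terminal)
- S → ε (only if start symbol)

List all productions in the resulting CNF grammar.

TB → b; S → b; TA → a; P → a; Q → b; S → TB X0; X0 → TB X1; X1 → TB TB; P → TA P; P → TB X2; X2 → S X3; X3 → S TB; Q → TB X4; X4 → Q S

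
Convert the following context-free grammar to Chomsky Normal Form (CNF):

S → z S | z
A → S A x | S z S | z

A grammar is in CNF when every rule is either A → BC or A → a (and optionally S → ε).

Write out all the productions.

TZ → z; S → z; TX → x; A → z; S → TZ S; A → S X0; X0 → A TX; A → S X1; X1 → TZ S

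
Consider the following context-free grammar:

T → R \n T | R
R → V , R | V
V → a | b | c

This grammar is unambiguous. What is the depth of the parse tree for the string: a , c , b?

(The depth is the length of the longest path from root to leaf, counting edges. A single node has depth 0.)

5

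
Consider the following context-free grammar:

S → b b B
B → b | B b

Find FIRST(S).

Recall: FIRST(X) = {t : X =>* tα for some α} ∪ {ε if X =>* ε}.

We compute FIRST(S) using the standard algorithm.
FIRST(B) = {b}
FIRST(S) = {b}
Therefore, FIRST(S) = {b}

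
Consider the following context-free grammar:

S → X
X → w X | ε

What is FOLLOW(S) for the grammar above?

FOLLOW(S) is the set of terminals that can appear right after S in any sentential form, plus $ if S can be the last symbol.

We compute FOLLOW(S) using the standard algorithm.
FOLLOW(S) starts with {$}.
FIRST(S) = {w, ε}
FIRST(X) = {w, ε}
FOLLOW(S) = {$}
FOLLOW(X) = {$}
Therefore, FOLLOW(S) = {$}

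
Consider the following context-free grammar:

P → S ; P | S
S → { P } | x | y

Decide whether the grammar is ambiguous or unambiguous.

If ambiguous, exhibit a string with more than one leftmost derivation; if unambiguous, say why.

Unambiguous - every string in the language has a unique leftmost derivation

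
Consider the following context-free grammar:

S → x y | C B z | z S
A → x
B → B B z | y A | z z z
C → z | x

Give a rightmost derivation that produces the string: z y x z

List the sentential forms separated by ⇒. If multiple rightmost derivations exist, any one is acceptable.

S ⇒ C B z ⇒ C y A z ⇒ C y x z ⇒ z y x z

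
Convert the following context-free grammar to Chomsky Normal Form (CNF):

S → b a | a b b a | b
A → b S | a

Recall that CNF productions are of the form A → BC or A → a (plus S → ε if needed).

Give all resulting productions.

TB → b; TA → a; S → b; A → a; S → TB TA; S → TA X0; X0 → TB X1; X1 → TB TA; A → TB S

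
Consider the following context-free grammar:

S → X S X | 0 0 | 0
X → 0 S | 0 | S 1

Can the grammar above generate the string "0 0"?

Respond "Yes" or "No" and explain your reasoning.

Yes - a valid derivation exists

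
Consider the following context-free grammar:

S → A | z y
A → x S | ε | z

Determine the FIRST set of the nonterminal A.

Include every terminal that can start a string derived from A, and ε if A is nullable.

We compute FIRST(A) using the standard algorithm.
FIRST(A) = {x, z, ε}
FIRST(S) = {x, z, ε}
Therefore, FIRST(A) = {x, z, ε}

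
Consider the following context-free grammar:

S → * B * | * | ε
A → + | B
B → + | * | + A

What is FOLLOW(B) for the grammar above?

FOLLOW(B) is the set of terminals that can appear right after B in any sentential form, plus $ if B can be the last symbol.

We compute FOLLOW(B) using the standard algorithm.
FOLLOW(S) starts with {$}.
FIRST(A) = {*, +}
FIRST(B) = {*, +}
FIRST(S) = {*, ε}
FOLLOW(A) = {*}
FOLLOW(B) = {*}
FOLLOW(S) = {$}
Therefore, FOLLOW(B) = {*}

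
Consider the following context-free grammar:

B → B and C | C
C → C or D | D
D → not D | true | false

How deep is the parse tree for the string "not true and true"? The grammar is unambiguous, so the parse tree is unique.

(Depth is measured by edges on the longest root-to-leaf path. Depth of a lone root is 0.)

5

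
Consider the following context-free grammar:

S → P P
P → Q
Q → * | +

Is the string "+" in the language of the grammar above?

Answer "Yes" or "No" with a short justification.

No - no valid derivation exists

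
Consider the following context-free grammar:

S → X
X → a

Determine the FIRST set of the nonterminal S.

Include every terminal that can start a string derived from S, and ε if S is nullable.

We compute FIRST(S) using the standard algorithm.
FIRST(S) = {a}
FIRST(X) = {a}
Therefore, FIRST(S) = {a}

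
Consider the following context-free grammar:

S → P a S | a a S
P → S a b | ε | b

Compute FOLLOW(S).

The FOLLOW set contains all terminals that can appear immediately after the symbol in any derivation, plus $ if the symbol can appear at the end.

We compute FOLLOW(S) using the standard algorithm.
FOLLOW(S) starts with {$}.
FIRST(P) = {a, b, ε}
FIRST(S) = {a, b}
FOLLOW(P) = {a}
FOLLOW(S) = {$, a}
Therefore, FOLLOW(S) = {$, a}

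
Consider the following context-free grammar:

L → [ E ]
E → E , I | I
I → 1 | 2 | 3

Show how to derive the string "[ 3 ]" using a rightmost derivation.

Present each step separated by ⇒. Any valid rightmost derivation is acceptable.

L ⇒ [ E ] ⇒ [ I ] ⇒ [ 3 ]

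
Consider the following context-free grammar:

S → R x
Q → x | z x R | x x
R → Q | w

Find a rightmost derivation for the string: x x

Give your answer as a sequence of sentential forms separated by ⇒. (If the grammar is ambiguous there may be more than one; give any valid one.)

S ⇒ R x ⇒ Q x ⇒ x x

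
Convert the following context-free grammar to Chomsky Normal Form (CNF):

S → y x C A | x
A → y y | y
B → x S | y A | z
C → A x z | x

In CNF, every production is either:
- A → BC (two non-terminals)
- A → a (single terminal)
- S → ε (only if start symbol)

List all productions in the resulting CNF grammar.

TY → y; TX → x; S → x; A → y; B → z; TZ → z; C → x; S → TY X0; X0 → TX X1; X1 → C A; A → TY TY; B → TX S; B → TY A; C → A X2; X2 → TX TZ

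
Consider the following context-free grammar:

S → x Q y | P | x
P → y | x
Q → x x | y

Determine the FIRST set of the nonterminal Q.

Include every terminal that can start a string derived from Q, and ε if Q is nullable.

We compute FIRST(Q) using the standard algorithm.
FIRST(P) = {x, y}
FIRST(Q) = {x, y}
FIRST(S) = {x, y}
Therefore, FIRST(Q) = {x, y}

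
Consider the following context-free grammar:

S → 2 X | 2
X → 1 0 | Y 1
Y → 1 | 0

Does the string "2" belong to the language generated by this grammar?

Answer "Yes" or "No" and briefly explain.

Yes - a valid derivation exists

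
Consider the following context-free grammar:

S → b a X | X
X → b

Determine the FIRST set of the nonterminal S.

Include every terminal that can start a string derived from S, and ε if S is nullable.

We compute FIRST(S) using the standard algorithm.
FIRST(S) = {b}
FIRST(X) = {b}
Therefore, FIRST(S) = {b}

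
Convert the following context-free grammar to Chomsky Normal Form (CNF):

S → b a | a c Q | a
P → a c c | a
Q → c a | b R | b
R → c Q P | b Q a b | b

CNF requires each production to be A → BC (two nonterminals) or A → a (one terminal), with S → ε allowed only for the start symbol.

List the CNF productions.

TB → b; TA → a; TC → c; S → a; P → a; Q → b; R → b; S → TB TA; S → TA X0; X0 → TC Q; P → TA X1; X1 → TC TC; Q → TC TA; Q → TB R; R → TC X2; X2 → Q P; R → TB X3; X3 → Q X4; X4 → TA TB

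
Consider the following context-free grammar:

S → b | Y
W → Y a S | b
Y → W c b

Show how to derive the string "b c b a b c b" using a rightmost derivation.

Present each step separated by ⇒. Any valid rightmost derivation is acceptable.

S ⇒ Y ⇒ W c b ⇒ Y a S c b ⇒ Y a b c b ⇒ W c b a b c b ⇒ b c b a b c b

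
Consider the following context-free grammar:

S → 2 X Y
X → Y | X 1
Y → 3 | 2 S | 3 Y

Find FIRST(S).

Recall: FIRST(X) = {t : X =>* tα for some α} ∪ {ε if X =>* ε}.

We compute FIRST(S) using the standard algorithm.
FIRST(S) = {2}
FIRST(X) = {2, 3}
FIRST(Y) = {2, 3}
Therefore, FIRST(S) = {2}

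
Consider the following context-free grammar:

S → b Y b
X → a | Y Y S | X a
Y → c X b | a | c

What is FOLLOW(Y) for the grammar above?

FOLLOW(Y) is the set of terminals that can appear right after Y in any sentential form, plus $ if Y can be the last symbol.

We compute FOLLOW(Y) using the standard algorithm.
FOLLOW(S) starts with {$}.
FIRST(S) = {b}
FIRST(X) = {a, c}
FIRST(Y) = {a, c}
FOLLOW(S) = {$, a, b}
FOLLOW(X) = {a, b}
FOLLOW(Y) = {a, b, c}
Therefore, FOLLOW(Y) = {a, b, c}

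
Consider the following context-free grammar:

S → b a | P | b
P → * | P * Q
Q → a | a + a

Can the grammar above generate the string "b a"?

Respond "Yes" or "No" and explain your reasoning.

Yes - a valid derivation exists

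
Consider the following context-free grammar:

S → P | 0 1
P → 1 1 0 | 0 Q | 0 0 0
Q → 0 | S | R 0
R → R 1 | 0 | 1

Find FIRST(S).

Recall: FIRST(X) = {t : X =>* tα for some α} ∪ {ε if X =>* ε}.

We compute FIRST(S) using the standard algorithm.
FIRST(P) = {0, 1}
FIRST(Q) = {0, 1}
FIRST(R) = {0, 1}
FIRST(S) = {0, 1}
Therefore, FIRST(S) = {0, 1}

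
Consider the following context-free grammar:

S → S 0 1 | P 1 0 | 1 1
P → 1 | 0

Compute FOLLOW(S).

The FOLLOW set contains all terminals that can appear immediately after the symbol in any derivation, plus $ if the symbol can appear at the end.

We compute FOLLOW(S) using the standard algorithm.
FOLLOW(S) starts with {$}.
FIRST(P) = {0, 1}
FIRST(S) = {0, 1}
FOLLOW(P) = {1}
FOLLOW(S) = {$, 0}
Therefore, FOLLOW(S) = {$, 0}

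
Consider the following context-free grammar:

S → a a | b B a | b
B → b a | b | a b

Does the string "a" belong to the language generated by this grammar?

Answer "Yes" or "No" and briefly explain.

No - no valid derivation exists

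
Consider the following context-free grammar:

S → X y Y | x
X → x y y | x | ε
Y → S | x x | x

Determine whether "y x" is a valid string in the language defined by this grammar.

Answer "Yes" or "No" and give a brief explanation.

Yes - a valid derivation exists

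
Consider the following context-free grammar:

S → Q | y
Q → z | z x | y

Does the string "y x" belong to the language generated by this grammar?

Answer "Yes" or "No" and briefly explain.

No - no valid derivation exists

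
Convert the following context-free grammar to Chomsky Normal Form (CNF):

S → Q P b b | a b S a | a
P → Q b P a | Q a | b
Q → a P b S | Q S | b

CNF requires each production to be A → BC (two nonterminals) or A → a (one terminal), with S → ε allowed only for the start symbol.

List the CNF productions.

TB → b; TA → a; S → a; P → b; Q → b; S → Q X0; X0 → P X1; X1 → TB TB; S → TA X2; X2 → TB X3; X3 → S TA; P → Q X4; X4 → TB X5; X5 → P TA; P → Q TA; Q → TA X6; X6 → P X7; X7 → TB S; Q → Q S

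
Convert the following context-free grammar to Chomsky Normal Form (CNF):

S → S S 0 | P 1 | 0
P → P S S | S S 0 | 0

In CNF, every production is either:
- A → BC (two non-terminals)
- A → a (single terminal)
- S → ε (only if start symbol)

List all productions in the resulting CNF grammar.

T0 → 0; T1 → 1; S → 0; P → 0; S → S X0; X0 → S T0; S → P T1; P → P X1; X1 → S S; P → S X2; X2 → S T0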